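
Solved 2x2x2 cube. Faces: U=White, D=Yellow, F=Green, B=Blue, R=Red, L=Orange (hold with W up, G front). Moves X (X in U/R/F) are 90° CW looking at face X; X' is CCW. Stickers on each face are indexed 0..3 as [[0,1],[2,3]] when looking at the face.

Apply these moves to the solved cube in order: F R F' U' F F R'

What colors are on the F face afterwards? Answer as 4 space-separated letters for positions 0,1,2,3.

Answer: G R G Y

Derivation:
After move 1 (F): F=GGGG U=WWOO R=WRWR D=RRYY L=OYOY
After move 2 (R): R=WWRR U=WGOG F=GRGY D=RBYB B=OBWB
After move 3 (F'): F=RYGG U=WGWR R=BWRR D=YYYB L=OGOO
After move 4 (U'): U=GRWW F=OGGG R=RYRR B=BWWB L=OBOO
After move 5 (F): F=GOGG U=GROB R=WYWR D=RRYB L=OYOY
After move 6 (F): F=GGGO U=GRYY R=OYBR D=WWYB L=OROR
After move 7 (R'): R=YROB U=GWYB F=GRGY D=WGYO B=BWWB
Query: F face = GRGY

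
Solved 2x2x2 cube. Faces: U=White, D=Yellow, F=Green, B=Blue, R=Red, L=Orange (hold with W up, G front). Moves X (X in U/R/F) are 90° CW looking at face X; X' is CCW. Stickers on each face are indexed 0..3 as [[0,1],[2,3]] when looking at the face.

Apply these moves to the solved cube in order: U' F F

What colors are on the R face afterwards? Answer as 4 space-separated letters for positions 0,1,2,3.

Answer: O G B R

Derivation:
After move 1 (U'): U=WWWW F=OOGG R=GGRR B=RRBB L=BBOO
After move 2 (F): F=GOGO U=WWOB R=WGWR D=RGYY L=BYOY
After move 3 (F): F=GGOO U=WWYY R=OGBR D=WWYY L=BROG
Query: R face = OGBR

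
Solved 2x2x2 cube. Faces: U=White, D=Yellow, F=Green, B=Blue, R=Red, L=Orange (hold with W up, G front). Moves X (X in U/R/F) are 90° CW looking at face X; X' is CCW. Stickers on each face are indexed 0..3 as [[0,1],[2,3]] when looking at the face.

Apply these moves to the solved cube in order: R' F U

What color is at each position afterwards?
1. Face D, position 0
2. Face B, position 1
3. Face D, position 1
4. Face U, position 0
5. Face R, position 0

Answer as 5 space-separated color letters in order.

After move 1 (R'): R=RRRR U=WBWB F=GWGW D=YGYG B=YBYB
After move 2 (F): F=GGWW U=WBOO R=WRBR D=RRYG L=OYOG
After move 3 (U): U=OWOB F=WRWW R=YBBR B=OYYB L=GGOG
Query 1: D[0] = R
Query 2: B[1] = Y
Query 3: D[1] = R
Query 4: U[0] = O
Query 5: R[0] = Y

Answer: R Y R O Y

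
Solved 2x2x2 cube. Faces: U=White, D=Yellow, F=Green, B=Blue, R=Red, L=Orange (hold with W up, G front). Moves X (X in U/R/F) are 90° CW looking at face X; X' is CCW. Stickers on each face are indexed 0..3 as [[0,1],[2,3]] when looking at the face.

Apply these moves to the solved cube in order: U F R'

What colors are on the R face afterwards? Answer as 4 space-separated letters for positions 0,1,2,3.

After move 1 (U): U=WWWW F=RRGG R=BBRR B=OOBB L=GGOO
After move 2 (F): F=GRGR U=WWOG R=WBWR D=RBYY L=GYOY
After move 3 (R'): R=BRWW U=WBOO F=GWGG D=RRYR B=YOBB
Query: R face = BRWW

Answer: B R W W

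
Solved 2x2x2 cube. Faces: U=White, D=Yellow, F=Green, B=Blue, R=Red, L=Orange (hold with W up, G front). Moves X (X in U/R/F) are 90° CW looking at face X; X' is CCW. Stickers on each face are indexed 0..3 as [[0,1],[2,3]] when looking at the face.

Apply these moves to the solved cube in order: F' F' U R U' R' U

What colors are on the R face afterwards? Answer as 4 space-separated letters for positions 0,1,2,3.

Answer: O B O R

Derivation:
After move 1 (F'): F=GGGG U=WWRR R=YRYR D=OOYY L=OWOW
After move 2 (F'): F=GGGG U=WWYY R=OROR D=WWYY L=OROR
After move 3 (U): U=YWYW F=ORGG R=BBOR B=ORBB L=GGOR
After move 4 (R): R=OBRB U=YRYG F=OWGY D=WBYO B=WRWB
After move 5 (U'): U=RGYY F=GGGY R=OWRB B=OBWB L=WROR
After move 6 (R'): R=WBOR U=RWYO F=GGGY D=WGYY B=OBBB
After move 7 (U): U=YROW F=WBGY R=OBOR B=WRBB L=GGOR
Query: R face = OBOR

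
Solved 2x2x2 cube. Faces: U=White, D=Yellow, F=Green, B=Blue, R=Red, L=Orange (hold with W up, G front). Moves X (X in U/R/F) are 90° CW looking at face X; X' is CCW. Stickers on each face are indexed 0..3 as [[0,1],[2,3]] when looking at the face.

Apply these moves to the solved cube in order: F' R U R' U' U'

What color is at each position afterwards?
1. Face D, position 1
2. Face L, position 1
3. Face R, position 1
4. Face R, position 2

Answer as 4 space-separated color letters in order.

After move 1 (F'): F=GGGG U=WWRR R=YRYR D=OOYY L=OWOW
After move 2 (R): R=YYRR U=WGRG F=GOGY D=OBYB B=RBWB
After move 3 (U): U=RWGG F=YYGY R=RBRR B=OWWB L=GOOW
After move 4 (R'): R=BRRR U=RWGO F=YWGG D=OYYY B=BWBB
After move 5 (U'): U=WORG F=GOGG R=YWRR B=BRBB L=BWOW
After move 6 (U'): U=OGWR F=BWGG R=GORR B=YWBB L=BROW
Query 1: D[1] = Y
Query 2: L[1] = R
Query 3: R[1] = O
Query 4: R[2] = R

Answer: Y R O R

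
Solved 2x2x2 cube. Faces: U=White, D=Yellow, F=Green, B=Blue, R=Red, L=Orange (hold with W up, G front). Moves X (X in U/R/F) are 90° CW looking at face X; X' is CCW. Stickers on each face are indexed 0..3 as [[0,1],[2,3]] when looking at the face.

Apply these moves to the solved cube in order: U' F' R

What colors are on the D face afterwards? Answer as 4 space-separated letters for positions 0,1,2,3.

After move 1 (U'): U=WWWW F=OOGG R=GGRR B=RRBB L=BBOO
After move 2 (F'): F=OGOG U=WWGR R=YGYR D=BOYY L=BWOW
After move 3 (R): R=YYRG U=WGGG F=OOOY D=BBYR B=RRWB
Query: D face = BBYR

Answer: B B Y R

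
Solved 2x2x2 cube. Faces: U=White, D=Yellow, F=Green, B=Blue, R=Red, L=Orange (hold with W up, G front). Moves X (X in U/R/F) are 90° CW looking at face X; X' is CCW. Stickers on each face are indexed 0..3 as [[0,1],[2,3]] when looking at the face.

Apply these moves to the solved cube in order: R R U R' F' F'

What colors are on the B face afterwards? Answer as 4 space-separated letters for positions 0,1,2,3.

After move 1 (R): R=RRRR U=WGWG F=GYGY D=YBYB B=WBWB
After move 2 (R): R=RRRR U=WYWY F=GBGB D=YWYW B=GBGB
After move 3 (U): U=WWYY F=RRGB R=GBRR B=OOGB L=GBOO
After move 4 (R'): R=BRGR U=WGYO F=RWGY D=YRYB B=WOWB
After move 5 (F'): F=WYRG U=WGBG R=RRYR D=BOYB L=GOOY
After move 6 (F'): F=YGWR U=WGRY R=ORBR D=OYYB L=GGOB
Query: B face = WOWB

Answer: W O W B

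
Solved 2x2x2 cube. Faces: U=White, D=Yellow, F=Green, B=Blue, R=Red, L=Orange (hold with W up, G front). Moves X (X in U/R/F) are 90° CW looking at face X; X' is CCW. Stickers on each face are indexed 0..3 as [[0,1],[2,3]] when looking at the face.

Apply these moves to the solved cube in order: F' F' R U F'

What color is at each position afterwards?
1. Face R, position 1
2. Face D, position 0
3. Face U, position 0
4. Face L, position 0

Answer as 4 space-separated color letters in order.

Answer: B W Y G

Derivation:
After move 1 (F'): F=GGGG U=WWRR R=YRYR D=OOYY L=OWOW
After move 2 (F'): F=GGGG U=WWYY R=OROR D=WWYY L=OROR
After move 3 (R): R=OORR U=WGYG F=GWGY D=WBYB B=YBWB
After move 4 (U): U=YWGG F=OOGY R=YBRR B=ORWB L=GWOR
After move 5 (F'): F=OYOG U=YWYR R=BBWR D=WRYB L=GGOG
Query 1: R[1] = B
Query 2: D[0] = W
Query 3: U[0] = Y
Query 4: L[0] = G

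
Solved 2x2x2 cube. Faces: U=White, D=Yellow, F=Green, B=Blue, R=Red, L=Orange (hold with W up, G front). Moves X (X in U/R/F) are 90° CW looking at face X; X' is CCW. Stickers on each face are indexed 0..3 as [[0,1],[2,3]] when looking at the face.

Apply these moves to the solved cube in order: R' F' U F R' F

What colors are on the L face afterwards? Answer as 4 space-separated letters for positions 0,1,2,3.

After move 1 (R'): R=RRRR U=WBWB F=GWGW D=YGYG B=YBYB
After move 2 (F'): F=WWGG U=WBRR R=GRYR D=OOYG L=OBOW
After move 3 (U): U=RWRB F=GRGG R=YBYR B=OBYB L=WWOW
After move 4 (F): F=GGGR U=RWWW R=RBBR D=YYYG L=WOOO
After move 5 (R'): R=BRRB U=RYWO F=GWGW D=YGYR B=GBYB
After move 6 (F): F=GGWW U=RYOO R=WROB D=RBYR L=WYOG
Query: L face = WYOG

Answer: W Y O G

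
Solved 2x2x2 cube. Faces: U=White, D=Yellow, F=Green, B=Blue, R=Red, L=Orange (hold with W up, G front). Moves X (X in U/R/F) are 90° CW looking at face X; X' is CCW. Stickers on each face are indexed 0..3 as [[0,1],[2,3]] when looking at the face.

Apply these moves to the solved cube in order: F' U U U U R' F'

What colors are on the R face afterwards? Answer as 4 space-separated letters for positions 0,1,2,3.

Answer: G R O Y

Derivation:
After move 1 (F'): F=GGGG U=WWRR R=YRYR D=OOYY L=OWOW
After move 2 (U): U=RWRW F=YRGG R=BBYR B=OWBB L=GGOW
After move 3 (U): U=RRWW F=BBGG R=OWYR B=GGBB L=YROW
After move 4 (U): U=WRWR F=OWGG R=GGYR B=YRBB L=BBOW
After move 5 (U): U=WWRR F=GGGG R=YRYR B=BBBB L=OWOW
After move 6 (R'): R=RRYY U=WBRB F=GWGR D=OGYG B=YBOB
After move 7 (F'): F=WRGG U=WBRY R=GROY D=WWYG L=OBOR
Query: R face = GROY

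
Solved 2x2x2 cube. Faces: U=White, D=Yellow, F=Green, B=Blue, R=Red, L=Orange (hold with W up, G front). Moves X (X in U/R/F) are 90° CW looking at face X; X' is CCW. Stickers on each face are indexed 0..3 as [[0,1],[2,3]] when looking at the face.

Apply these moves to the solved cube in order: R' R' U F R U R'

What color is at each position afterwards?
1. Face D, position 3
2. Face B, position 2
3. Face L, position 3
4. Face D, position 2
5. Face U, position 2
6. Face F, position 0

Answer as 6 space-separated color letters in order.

After move 1 (R'): R=RRRR U=WBWB F=GWGW D=YGYG B=YBYB
After move 2 (R'): R=RRRR U=WYWY F=GBGB D=YWYW B=GBGB
After move 3 (U): U=WWYY F=RRGB R=GBRR B=OOGB L=GBOO
After move 4 (F): F=GRBR U=WWOB R=YBYR D=RGYW L=GYOW
After move 5 (R): R=YYRB U=WROR F=GGBW D=RGYO B=BOWB
After move 6 (U): U=OWRR F=YYBW R=BORB B=GYWB L=GGOW
After move 7 (R'): R=OBBR U=OWRG F=YWBR D=RYYW B=OYGB
Query 1: D[3] = W
Query 2: B[2] = G
Query 3: L[3] = W
Query 4: D[2] = Y
Query 5: U[2] = R
Query 6: F[0] = Y

Answer: W G W Y R Y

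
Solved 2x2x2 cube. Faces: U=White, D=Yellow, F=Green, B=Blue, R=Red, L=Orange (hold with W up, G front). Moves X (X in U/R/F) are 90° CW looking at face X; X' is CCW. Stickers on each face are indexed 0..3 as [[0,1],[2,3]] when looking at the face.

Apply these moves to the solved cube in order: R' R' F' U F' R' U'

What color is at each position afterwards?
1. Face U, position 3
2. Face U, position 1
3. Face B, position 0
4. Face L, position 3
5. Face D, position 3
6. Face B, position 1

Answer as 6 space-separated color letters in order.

After move 1 (R'): R=RRRR U=WBWB F=GWGW D=YGYG B=YBYB
After move 2 (R'): R=RRRR U=WYWY F=GBGB D=YWYW B=GBGB
After move 3 (F'): F=BBGG U=WYRR R=WRYR D=OOYW L=OYOW
After move 4 (U): U=RWRY F=WRGG R=GBYR B=OYGB L=BBOW
After move 5 (F'): F=RGWG U=RWGY R=OBOR D=BWYW L=BYOR
After move 6 (R'): R=BROO U=RGGO F=RWWY D=BGYG B=WYWB
After move 7 (U'): U=GORG F=BYWY R=RWOO B=BRWB L=WYOR
Query 1: U[3] = G
Query 2: U[1] = O
Query 3: B[0] = B
Query 4: L[3] = R
Query 5: D[3] = G
Query 6: B[1] = R

Answer: G O B R G R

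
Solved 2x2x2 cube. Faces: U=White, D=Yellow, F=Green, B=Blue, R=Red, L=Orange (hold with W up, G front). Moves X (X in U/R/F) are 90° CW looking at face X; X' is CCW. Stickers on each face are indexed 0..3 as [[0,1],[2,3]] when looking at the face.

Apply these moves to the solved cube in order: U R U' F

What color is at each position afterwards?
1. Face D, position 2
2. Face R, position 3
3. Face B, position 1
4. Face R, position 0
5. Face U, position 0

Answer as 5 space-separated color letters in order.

Answer: Y B B W R

Derivation:
After move 1 (U): U=WWWW F=RRGG R=BBRR B=OOBB L=GGOO
After move 2 (R): R=RBRB U=WRWG F=RYGY D=YBYO B=WOWB
After move 3 (U'): U=RGWW F=GGGY R=RYRB B=RBWB L=WOOO
After move 4 (F): F=GGYG U=RGOO R=WYWB D=RRYO L=WYOB
Query 1: D[2] = Y
Query 2: R[3] = B
Query 3: B[1] = B
Query 4: R[0] = W
Query 5: U[0] = R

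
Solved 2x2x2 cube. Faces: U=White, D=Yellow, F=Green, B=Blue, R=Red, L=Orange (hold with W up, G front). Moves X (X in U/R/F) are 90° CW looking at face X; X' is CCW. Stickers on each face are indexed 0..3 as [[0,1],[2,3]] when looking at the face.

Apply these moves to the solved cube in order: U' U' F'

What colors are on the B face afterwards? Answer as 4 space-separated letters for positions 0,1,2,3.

Answer: G G B B

Derivation:
After move 1 (U'): U=WWWW F=OOGG R=GGRR B=RRBB L=BBOO
After move 2 (U'): U=WWWW F=BBGG R=OORR B=GGBB L=RROO
After move 3 (F'): F=BGBG U=WWOR R=YOYR D=ROYY L=RWOW
Query: B face = GGBB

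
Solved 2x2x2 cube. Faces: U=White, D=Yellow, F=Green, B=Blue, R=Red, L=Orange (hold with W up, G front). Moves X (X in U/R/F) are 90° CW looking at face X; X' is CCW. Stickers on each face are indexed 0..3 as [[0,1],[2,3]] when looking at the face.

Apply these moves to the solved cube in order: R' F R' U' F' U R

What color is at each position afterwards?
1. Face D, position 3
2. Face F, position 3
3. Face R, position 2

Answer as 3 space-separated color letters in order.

Answer: G W B

Derivation:
After move 1 (R'): R=RRRR U=WBWB F=GWGW D=YGYG B=YBYB
After move 2 (F): F=GGWW U=WBOO R=WRBR D=RRYG L=OYOG
After move 3 (R'): R=RRWB U=WYOY F=GBWO D=RGYW B=GBRB
After move 4 (U'): U=YYWO F=OYWO R=GBWB B=RRRB L=GBOG
After move 5 (F'): F=YOOW U=YYGW R=GBRB D=BGYW L=GOOW
After move 6 (U): U=GYWY F=GBOW R=RRRB B=GORB L=YOOW
After move 7 (R): R=RRBR U=GBWW F=GGOW D=BRYG B=YOYB
Query 1: D[3] = G
Query 2: F[3] = W
Query 3: R[2] = B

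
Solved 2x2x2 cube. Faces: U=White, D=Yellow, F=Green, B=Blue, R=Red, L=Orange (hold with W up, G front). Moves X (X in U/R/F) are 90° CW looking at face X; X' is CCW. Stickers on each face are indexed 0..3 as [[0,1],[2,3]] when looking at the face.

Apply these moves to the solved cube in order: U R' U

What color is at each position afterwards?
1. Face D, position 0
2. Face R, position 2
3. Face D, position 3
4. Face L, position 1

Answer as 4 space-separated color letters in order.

Answer: Y B G W

Derivation:
After move 1 (U): U=WWWW F=RRGG R=BBRR B=OOBB L=GGOO
After move 2 (R'): R=BRBR U=WBWO F=RWGW D=YRYG B=YOYB
After move 3 (U): U=WWOB F=BRGW R=YOBR B=GGYB L=RWOO
Query 1: D[0] = Y
Query 2: R[2] = B
Query 3: D[3] = G
Query 4: L[1] = W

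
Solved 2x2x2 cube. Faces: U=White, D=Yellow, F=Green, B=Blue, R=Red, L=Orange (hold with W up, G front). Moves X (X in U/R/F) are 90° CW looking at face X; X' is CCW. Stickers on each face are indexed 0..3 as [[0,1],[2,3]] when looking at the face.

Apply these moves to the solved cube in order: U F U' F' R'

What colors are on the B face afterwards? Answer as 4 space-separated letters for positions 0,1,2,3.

Answer: Y B Y B

Derivation:
After move 1 (U): U=WWWW F=RRGG R=BBRR B=OOBB L=GGOO
After move 2 (F): F=GRGR U=WWOG R=WBWR D=RBYY L=GYOY
After move 3 (U'): U=WGWO F=GYGR R=GRWR B=WBBB L=OOOY
After move 4 (F'): F=YRGG U=WGGW R=BRRR D=OYYY L=OOOW
After move 5 (R'): R=RRBR U=WBGW F=YGGW D=ORYG B=YBYB
Query: B face = YBYB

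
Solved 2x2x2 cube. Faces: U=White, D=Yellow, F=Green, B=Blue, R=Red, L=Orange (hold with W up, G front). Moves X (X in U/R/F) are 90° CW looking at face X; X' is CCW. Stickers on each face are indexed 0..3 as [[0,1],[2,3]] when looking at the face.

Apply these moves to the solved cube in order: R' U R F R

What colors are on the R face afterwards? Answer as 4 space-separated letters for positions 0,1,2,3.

Answer: W B B Y

Derivation:
After move 1 (R'): R=RRRR U=WBWB F=GWGW D=YGYG B=YBYB
After move 2 (U): U=WWBB F=RRGW R=YBRR B=OOYB L=GWOO
After move 3 (R): R=RYRB U=WRBW F=RGGG D=YYYO B=BOWB
After move 4 (F): F=GRGG U=WROW R=BYWB D=RRYO L=GYOY
After move 5 (R): R=WBBY U=WROG F=GRGO D=RWYB B=WORB
Query: R face = WBBY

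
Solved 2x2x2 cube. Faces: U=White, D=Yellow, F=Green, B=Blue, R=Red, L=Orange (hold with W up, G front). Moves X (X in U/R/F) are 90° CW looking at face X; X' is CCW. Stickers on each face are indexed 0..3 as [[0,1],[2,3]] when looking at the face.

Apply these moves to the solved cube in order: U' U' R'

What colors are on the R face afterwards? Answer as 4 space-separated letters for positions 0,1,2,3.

Answer: O R O R

Derivation:
After move 1 (U'): U=WWWW F=OOGG R=GGRR B=RRBB L=BBOO
After move 2 (U'): U=WWWW F=BBGG R=OORR B=GGBB L=RROO
After move 3 (R'): R=OROR U=WBWG F=BWGW D=YBYG B=YGYB
Query: R face = OROR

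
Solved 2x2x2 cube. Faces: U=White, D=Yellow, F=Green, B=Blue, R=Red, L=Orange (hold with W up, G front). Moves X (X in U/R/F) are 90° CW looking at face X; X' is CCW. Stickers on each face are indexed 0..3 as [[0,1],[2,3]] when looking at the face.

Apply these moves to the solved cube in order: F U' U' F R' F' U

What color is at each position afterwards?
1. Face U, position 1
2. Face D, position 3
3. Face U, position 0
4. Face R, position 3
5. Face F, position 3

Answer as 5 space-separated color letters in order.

Answer: O B Y W G

Derivation:
After move 1 (F): F=GGGG U=WWOO R=WRWR D=RRYY L=OYOY
After move 2 (U'): U=WOWO F=OYGG R=GGWR B=WRBB L=BBOY
After move 3 (U'): U=OOWW F=BBGG R=OYWR B=GGBB L=WROY
After move 4 (F): F=GBGB U=OOYR R=WYWR D=WOYY L=WROR
After move 5 (R'): R=YRWW U=OBYG F=GOGR D=WBYB B=YGOB
After move 6 (F'): F=ORGG U=OBYW R=BRWW D=RRYB L=WGOY
After move 7 (U): U=YOWB F=BRGG R=YGWW B=WGOB L=OROY
Query 1: U[1] = O
Query 2: D[3] = B
Query 3: U[0] = Y
Query 4: R[3] = W
Query 5: F[3] = G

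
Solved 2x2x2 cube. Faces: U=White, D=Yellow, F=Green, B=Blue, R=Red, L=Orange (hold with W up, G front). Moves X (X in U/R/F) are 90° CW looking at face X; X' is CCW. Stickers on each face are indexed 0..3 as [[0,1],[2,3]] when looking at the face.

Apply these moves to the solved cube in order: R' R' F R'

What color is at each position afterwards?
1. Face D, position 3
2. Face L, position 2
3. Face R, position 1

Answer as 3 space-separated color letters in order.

Answer: B O R

Derivation:
After move 1 (R'): R=RRRR U=WBWB F=GWGW D=YGYG B=YBYB
After move 2 (R'): R=RRRR U=WYWY F=GBGB D=YWYW B=GBGB
After move 3 (F): F=GGBB U=WYOO R=WRYR D=RRYW L=OYOW
After move 4 (R'): R=RRWY U=WGOG F=GYBO D=RGYB B=WBRB
Query 1: D[3] = B
Query 2: L[2] = O
Query 3: R[1] = R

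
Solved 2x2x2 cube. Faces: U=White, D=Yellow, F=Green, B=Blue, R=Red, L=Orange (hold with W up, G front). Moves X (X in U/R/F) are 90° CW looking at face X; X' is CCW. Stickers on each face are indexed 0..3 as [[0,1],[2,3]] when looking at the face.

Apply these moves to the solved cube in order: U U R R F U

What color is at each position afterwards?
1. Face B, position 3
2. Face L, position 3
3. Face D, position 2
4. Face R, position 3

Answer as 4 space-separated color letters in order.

After move 1 (U): U=WWWW F=RRGG R=BBRR B=OOBB L=GGOO
After move 2 (U): U=WWWW F=BBGG R=OORR B=GGBB L=RROO
After move 3 (R): R=RORO U=WBWG F=BYGY D=YBYG B=WGWB
After move 4 (R): R=RROO U=WYWY F=BBGG D=YWYW B=GGBB
After move 5 (F): F=GBGB U=WYOR R=WRYO D=ORYW L=RYOW
After move 6 (U): U=OWRY F=WRGB R=GGYO B=RYBB L=GBOW
Query 1: B[3] = B
Query 2: L[3] = W
Query 3: D[2] = Y
Query 4: R[3] = O

Answer: B W Y O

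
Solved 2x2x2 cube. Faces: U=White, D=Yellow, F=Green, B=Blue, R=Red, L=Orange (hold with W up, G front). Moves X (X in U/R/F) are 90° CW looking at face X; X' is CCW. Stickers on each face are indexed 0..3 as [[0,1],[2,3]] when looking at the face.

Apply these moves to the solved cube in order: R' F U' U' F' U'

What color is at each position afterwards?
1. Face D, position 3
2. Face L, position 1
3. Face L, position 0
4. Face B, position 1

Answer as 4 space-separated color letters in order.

After move 1 (R'): R=RRRR U=WBWB F=GWGW D=YGYG B=YBYB
After move 2 (F): F=GGWW U=WBOO R=WRBR D=RRYG L=OYOG
After move 3 (U'): U=BOWO F=OYWW R=GGBR B=WRYB L=YBOG
After move 4 (U'): U=OOBW F=YBWW R=OYBR B=GGYB L=WROG
After move 5 (F'): F=BWYW U=OOOB R=RYRR D=RGYG L=WWOB
After move 6 (U'): U=OBOO F=WWYW R=BWRR B=RYYB L=GGOB
Query 1: D[3] = G
Query 2: L[1] = G
Query 3: L[0] = G
Query 4: B[1] = Y

Answer: G G G Y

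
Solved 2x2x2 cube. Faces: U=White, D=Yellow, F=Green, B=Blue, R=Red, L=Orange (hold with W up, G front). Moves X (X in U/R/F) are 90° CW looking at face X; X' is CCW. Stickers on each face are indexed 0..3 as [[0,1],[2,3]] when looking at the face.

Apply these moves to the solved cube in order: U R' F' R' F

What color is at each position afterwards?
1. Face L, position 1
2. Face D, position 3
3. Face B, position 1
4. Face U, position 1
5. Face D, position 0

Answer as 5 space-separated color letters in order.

Answer: G G O Y R

Derivation:
After move 1 (U): U=WWWW F=RRGG R=BBRR B=OOBB L=GGOO
After move 2 (R'): R=BRBR U=WBWO F=RWGW D=YRYG B=YOYB
After move 3 (F'): F=WWRG U=WBBB R=RRYR D=GOYG L=GOOW
After move 4 (R'): R=RRRY U=WYBY F=WBRB D=GWYG B=GOOB
After move 5 (F): F=RWBB U=WYWO R=BRYY D=RRYG L=GGOW
Query 1: L[1] = G
Query 2: D[3] = G
Query 3: B[1] = O
Query 4: U[1] = Y
Query 5: D[0] = R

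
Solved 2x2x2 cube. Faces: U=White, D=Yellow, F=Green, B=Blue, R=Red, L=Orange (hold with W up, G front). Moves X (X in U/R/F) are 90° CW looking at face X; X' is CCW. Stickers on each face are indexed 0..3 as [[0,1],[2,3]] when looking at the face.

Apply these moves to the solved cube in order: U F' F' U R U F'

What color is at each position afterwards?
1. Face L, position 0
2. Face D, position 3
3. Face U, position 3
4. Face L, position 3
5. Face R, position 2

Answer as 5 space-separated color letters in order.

After move 1 (U): U=WWWW F=RRGG R=BBRR B=OOBB L=GGOO
After move 2 (F'): F=RGRG U=WWBR R=YBYR D=GOYY L=GWOW
After move 3 (F'): F=GGRR U=WWYY R=OBGR D=WWYY L=GROB
After move 4 (U): U=YWYW F=OBRR R=OOGR B=GRBB L=GGOB
After move 5 (R): R=GORO U=YBYR F=OWRY D=WBYG B=WRWB
After move 6 (U): U=YYRB F=GORY R=WRRO B=GGWB L=OWOB
After move 7 (F'): F=OYGR U=YYWR R=BRWO D=WBYG L=OBOR
Query 1: L[0] = O
Query 2: D[3] = G
Query 3: U[3] = R
Query 4: L[3] = R
Query 5: R[2] = W

Answer: O G R R W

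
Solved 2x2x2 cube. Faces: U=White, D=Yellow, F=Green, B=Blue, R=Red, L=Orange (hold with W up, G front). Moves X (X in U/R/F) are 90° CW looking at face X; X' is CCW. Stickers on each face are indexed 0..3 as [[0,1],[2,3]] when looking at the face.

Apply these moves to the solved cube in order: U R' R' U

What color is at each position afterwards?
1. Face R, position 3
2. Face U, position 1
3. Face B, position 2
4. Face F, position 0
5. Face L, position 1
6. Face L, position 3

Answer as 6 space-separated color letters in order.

Answer: B W R R B O

Derivation:
After move 1 (U): U=WWWW F=RRGG R=BBRR B=OOBB L=GGOO
After move 2 (R'): R=BRBR U=WBWO F=RWGW D=YRYG B=YOYB
After move 3 (R'): R=RRBB U=WYWY F=RBGO D=YWYW B=GORB
After move 4 (U): U=WWYY F=RRGO R=GOBB B=GGRB L=RBOO
Query 1: R[3] = B
Query 2: U[1] = W
Query 3: B[2] = R
Query 4: F[0] = R
Query 5: L[1] = B
Query 6: L[3] = O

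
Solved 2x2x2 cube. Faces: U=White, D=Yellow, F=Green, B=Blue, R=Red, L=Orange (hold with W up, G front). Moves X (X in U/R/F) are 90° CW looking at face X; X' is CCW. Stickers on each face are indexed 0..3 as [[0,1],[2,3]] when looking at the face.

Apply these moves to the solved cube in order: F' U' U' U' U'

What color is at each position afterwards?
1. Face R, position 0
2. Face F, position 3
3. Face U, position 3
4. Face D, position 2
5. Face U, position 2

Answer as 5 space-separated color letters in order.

Answer: Y G R Y R

Derivation:
After move 1 (F'): F=GGGG U=WWRR R=YRYR D=OOYY L=OWOW
After move 2 (U'): U=WRWR F=OWGG R=GGYR B=YRBB L=BBOW
After move 3 (U'): U=RRWW F=BBGG R=OWYR B=GGBB L=YROW
After move 4 (U'): U=RWRW F=YRGG R=BBYR B=OWBB L=GGOW
After move 5 (U'): U=WWRR F=GGGG R=YRYR B=BBBB L=OWOW
Query 1: R[0] = Y
Query 2: F[3] = G
Query 3: U[3] = R
Query 4: D[2] = Y
Query 5: U[2] = R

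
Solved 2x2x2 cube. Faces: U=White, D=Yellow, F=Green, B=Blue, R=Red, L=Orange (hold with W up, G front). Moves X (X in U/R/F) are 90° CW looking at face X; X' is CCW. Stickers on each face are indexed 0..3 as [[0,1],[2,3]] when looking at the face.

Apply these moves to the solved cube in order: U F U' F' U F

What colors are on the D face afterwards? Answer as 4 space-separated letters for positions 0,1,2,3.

Answer: R W Y Y

Derivation:
After move 1 (U): U=WWWW F=RRGG R=BBRR B=OOBB L=GGOO
After move 2 (F): F=GRGR U=WWOG R=WBWR D=RBYY L=GYOY
After move 3 (U'): U=WGWO F=GYGR R=GRWR B=WBBB L=OOOY
After move 4 (F'): F=YRGG U=WGGW R=BRRR D=OYYY L=OOOW
After move 5 (U): U=GWWG F=BRGG R=WBRR B=OOBB L=YROW
After move 6 (F): F=GBGR U=GWWR R=WBGR D=RWYY L=YOOY
Query: D face = RWYY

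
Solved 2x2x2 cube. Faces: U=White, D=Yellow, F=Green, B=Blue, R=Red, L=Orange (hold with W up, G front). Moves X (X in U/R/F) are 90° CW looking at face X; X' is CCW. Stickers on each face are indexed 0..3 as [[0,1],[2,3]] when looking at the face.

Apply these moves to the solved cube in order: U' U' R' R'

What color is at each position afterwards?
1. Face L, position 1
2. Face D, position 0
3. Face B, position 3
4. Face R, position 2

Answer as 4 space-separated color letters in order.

Answer: R Y B O

Derivation:
After move 1 (U'): U=WWWW F=OOGG R=GGRR B=RRBB L=BBOO
After move 2 (U'): U=WWWW F=BBGG R=OORR B=GGBB L=RROO
After move 3 (R'): R=OROR U=WBWG F=BWGW D=YBYG B=YGYB
After move 4 (R'): R=RROO U=WYWY F=BBGG D=YWYW B=GGBB
Query 1: L[1] = R
Query 2: D[0] = Y
Query 3: B[3] = B
Query 4: R[2] = O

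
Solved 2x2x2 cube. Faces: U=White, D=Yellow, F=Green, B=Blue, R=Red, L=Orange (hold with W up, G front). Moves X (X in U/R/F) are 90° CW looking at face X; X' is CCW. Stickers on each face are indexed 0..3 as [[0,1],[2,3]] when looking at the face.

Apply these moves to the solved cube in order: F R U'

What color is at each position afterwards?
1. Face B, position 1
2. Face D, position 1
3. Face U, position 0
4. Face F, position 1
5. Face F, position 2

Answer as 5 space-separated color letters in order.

Answer: W B G Y G

Derivation:
After move 1 (F): F=GGGG U=WWOO R=WRWR D=RRYY L=OYOY
After move 2 (R): R=WWRR U=WGOG F=GRGY D=RBYB B=OBWB
After move 3 (U'): U=GGWO F=OYGY R=GRRR B=WWWB L=OBOY
Query 1: B[1] = W
Query 2: D[1] = B
Query 3: U[0] = G
Query 4: F[1] = Y
Query 5: F[2] = G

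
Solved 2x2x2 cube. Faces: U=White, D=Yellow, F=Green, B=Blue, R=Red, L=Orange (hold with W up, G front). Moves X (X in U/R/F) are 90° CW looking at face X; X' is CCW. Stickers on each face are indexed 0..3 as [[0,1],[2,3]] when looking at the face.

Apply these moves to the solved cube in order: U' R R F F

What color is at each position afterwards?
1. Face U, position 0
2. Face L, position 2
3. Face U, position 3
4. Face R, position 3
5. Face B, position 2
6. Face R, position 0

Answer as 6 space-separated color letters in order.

After move 1 (U'): U=WWWW F=OOGG R=GGRR B=RRBB L=BBOO
After move 2 (R): R=RGRG U=WOWG F=OYGY D=YBYR B=WRWB
After move 3 (R): R=RRGG U=WYWY F=OBGR D=YWYW B=GROB
After move 4 (F): F=GORB U=WYOB R=WRYG D=GRYW L=BYOW
After move 5 (F): F=RGBO U=WYWY R=ORBG D=YWYW L=BGOR
Query 1: U[0] = W
Query 2: L[2] = O
Query 3: U[3] = Y
Query 4: R[3] = G
Query 5: B[2] = O
Query 6: R[0] = O

Answer: W O Y G O O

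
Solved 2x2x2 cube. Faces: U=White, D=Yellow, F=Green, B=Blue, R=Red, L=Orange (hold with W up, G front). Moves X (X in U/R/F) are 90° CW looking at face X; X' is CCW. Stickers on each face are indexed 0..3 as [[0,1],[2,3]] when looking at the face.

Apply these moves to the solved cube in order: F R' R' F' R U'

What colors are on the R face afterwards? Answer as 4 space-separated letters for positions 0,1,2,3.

After move 1 (F): F=GGGG U=WWOO R=WRWR D=RRYY L=OYOY
After move 2 (R'): R=RRWW U=WBOB F=GWGO D=RGYG B=YBRB
After move 3 (R'): R=RWRW U=WROY F=GBGB D=RWYO B=GBGB
After move 4 (F'): F=BBGG U=WRRR R=WWRW D=YYYO L=OYOO
After move 5 (R): R=RWWW U=WBRG F=BYGO D=YGYG B=RBRB
After move 6 (U'): U=BGWR F=OYGO R=BYWW B=RWRB L=RBOO
Query: R face = BYWW

Answer: B Y W W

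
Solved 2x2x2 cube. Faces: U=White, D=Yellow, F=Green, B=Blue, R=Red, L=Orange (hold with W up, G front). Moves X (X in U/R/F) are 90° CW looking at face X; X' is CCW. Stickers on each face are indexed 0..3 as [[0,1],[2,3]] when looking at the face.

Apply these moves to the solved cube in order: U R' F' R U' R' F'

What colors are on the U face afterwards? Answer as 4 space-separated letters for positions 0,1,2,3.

Answer: W B O W

Derivation:
After move 1 (U): U=WWWW F=RRGG R=BBRR B=OOBB L=GGOO
After move 2 (R'): R=BRBR U=WBWO F=RWGW D=YRYG B=YOYB
After move 3 (F'): F=WWRG U=WBBB R=RRYR D=GOYG L=GOOW
After move 4 (R): R=YRRR U=WWBG F=WORG D=GYYY B=BOBB
After move 5 (U'): U=WGWB F=GORG R=WORR B=YRBB L=BOOW
After move 6 (R'): R=ORWR U=WBWY F=GGRB D=GOYG B=YRYB
After move 7 (F'): F=GBGR U=WBOW R=ORGR D=OWYG L=BYOW
Query: U face = WBOW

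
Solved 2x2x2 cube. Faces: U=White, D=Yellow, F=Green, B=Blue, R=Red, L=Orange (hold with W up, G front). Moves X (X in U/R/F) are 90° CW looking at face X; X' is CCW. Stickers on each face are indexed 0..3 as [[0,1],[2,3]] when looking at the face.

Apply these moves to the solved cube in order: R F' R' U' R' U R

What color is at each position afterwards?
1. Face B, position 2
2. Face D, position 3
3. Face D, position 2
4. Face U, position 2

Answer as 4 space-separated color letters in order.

After move 1 (R): R=RRRR U=WGWG F=GYGY D=YBYB B=WBWB
After move 2 (F'): F=YYGG U=WGRR R=BRYR D=OOYB L=OGOW
After move 3 (R'): R=RRBY U=WWRW F=YGGR D=OYYG B=BBOB
After move 4 (U'): U=WWWR F=OGGR R=YGBY B=RROB L=BBOW
After move 5 (R'): R=GYYB U=WOWR F=OWGR D=OGYR B=GRYB
After move 6 (U): U=WWRO F=GYGR R=GRYB B=BBYB L=OWOW
After move 7 (R): R=YGBR U=WYRR F=GGGR D=OYYB B=OBWB
Query 1: B[2] = W
Query 2: D[3] = B
Query 3: D[2] = Y
Query 4: U[2] = R

Answer: W B Y R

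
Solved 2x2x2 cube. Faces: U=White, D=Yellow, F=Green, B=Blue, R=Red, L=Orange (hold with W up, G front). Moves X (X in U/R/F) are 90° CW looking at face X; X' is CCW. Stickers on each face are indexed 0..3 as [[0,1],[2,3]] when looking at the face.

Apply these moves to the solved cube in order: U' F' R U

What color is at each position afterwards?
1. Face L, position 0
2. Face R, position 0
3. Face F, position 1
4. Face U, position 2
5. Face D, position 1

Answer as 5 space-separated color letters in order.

Answer: O R Y G B

Derivation:
After move 1 (U'): U=WWWW F=OOGG R=GGRR B=RRBB L=BBOO
After move 2 (F'): F=OGOG U=WWGR R=YGYR D=BOYY L=BWOW
After move 3 (R): R=YYRG U=WGGG F=OOOY D=BBYR B=RRWB
After move 4 (U): U=GWGG F=YYOY R=RRRG B=BWWB L=OOOW
Query 1: L[0] = O
Query 2: R[0] = R
Query 3: F[1] = Y
Query 4: U[2] = G
Query 5: D[1] = B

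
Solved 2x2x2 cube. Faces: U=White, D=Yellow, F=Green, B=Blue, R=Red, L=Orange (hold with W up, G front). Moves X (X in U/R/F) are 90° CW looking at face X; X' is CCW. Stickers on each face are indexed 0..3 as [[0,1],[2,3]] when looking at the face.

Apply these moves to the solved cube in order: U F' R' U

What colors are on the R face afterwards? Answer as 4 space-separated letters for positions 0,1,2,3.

Answer: Y O Y Y

Derivation:
After move 1 (U): U=WWWW F=RRGG R=BBRR B=OOBB L=GGOO
After move 2 (F'): F=RGRG U=WWBR R=YBYR D=GOYY L=GWOW
After move 3 (R'): R=BRYY U=WBBO F=RWRR D=GGYG B=YOOB
After move 4 (U): U=BWOB F=BRRR R=YOYY B=GWOB L=RWOW
Query: R face = YOYY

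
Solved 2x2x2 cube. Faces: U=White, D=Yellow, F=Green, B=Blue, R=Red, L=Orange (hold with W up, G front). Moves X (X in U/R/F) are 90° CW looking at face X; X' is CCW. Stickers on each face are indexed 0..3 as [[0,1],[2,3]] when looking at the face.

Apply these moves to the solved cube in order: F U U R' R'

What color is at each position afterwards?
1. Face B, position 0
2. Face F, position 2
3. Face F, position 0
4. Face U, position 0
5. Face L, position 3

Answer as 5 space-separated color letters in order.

Answer: G G B O Y

Derivation:
After move 1 (F): F=GGGG U=WWOO R=WRWR D=RRYY L=OYOY
After move 2 (U): U=OWOW F=WRGG R=BBWR B=OYBB L=GGOY
After move 3 (U): U=OOWW F=BBGG R=OYWR B=GGBB L=WROY
After move 4 (R'): R=YROW U=OBWG F=BOGW D=RBYG B=YGRB
After move 5 (R'): R=RWYO U=ORWY F=BBGG D=ROYW B=GGBB
Query 1: B[0] = G
Query 2: F[2] = G
Query 3: F[0] = B
Query 4: U[0] = O
Query 5: L[3] = Y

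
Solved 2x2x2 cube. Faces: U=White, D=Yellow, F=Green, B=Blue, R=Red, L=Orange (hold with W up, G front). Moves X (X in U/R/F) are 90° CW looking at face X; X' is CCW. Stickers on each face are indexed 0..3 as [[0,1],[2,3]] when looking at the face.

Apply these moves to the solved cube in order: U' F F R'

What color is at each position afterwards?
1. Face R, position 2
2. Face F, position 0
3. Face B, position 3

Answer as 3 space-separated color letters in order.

Answer: O G B

Derivation:
After move 1 (U'): U=WWWW F=OOGG R=GGRR B=RRBB L=BBOO
After move 2 (F): F=GOGO U=WWOB R=WGWR D=RGYY L=BYOY
After move 3 (F): F=GGOO U=WWYY R=OGBR D=WWYY L=BROG
After move 4 (R'): R=GROB U=WBYR F=GWOY D=WGYO B=YRWB
Query 1: R[2] = O
Query 2: F[0] = G
Query 3: B[3] = B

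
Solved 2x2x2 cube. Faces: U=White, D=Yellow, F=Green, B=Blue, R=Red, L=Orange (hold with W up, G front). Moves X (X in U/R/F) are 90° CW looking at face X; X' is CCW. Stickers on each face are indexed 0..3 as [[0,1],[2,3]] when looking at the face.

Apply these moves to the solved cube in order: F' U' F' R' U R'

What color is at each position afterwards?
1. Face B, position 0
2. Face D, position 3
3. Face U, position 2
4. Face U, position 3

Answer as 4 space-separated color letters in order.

Answer: G Y Y B

Derivation:
After move 1 (F'): F=GGGG U=WWRR R=YRYR D=OOYY L=OWOW
After move 2 (U'): U=WRWR F=OWGG R=GGYR B=YRBB L=BBOW
After move 3 (F'): F=WGOG U=WRGY R=OGOR D=BWYY L=BROW
After move 4 (R'): R=GROO U=WBGY F=WROY D=BGYG B=YRWB
After move 5 (U): U=GWYB F=GROY R=YROO B=BRWB L=WROW
After move 6 (R'): R=ROYO U=GWYB F=GWOB D=BRYY B=GRGB
Query 1: B[0] = G
Query 2: D[3] = Y
Query 3: U[2] = Y
Query 4: U[3] = B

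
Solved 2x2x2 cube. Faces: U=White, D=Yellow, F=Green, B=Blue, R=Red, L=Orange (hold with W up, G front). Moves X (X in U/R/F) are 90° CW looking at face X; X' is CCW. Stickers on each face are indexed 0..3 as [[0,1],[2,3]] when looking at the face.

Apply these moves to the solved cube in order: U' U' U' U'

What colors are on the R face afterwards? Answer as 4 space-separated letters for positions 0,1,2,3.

After move 1 (U'): U=WWWW F=OOGG R=GGRR B=RRBB L=BBOO
After move 2 (U'): U=WWWW F=BBGG R=OORR B=GGBB L=RROO
After move 3 (U'): U=WWWW F=RRGG R=BBRR B=OOBB L=GGOO
After move 4 (U'): U=WWWW F=GGGG R=RRRR B=BBBB L=OOOO
Query: R face = RRRR

Answer: R R R R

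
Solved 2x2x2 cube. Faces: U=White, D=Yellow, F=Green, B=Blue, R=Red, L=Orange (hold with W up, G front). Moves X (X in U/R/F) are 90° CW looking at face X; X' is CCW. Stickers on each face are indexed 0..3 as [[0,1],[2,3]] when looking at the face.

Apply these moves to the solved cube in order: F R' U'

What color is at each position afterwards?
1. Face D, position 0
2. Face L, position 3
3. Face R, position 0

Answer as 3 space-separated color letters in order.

Answer: R Y G

Derivation:
After move 1 (F): F=GGGG U=WWOO R=WRWR D=RRYY L=OYOY
After move 2 (R'): R=RRWW U=WBOB F=GWGO D=RGYG B=YBRB
After move 3 (U'): U=BBWO F=OYGO R=GWWW B=RRRB L=YBOY
Query 1: D[0] = R
Query 2: L[3] = Y
Query 3: R[0] = G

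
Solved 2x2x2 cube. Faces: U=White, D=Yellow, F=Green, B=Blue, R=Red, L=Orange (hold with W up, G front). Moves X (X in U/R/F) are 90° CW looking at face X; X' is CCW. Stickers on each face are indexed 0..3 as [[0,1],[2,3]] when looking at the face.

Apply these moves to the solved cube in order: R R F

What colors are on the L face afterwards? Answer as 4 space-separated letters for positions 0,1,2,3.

Answer: O Y O W

Derivation:
After move 1 (R): R=RRRR U=WGWG F=GYGY D=YBYB B=WBWB
After move 2 (R): R=RRRR U=WYWY F=GBGB D=YWYW B=GBGB
After move 3 (F): F=GGBB U=WYOO R=WRYR D=RRYW L=OYOW
Query: L face = OYOW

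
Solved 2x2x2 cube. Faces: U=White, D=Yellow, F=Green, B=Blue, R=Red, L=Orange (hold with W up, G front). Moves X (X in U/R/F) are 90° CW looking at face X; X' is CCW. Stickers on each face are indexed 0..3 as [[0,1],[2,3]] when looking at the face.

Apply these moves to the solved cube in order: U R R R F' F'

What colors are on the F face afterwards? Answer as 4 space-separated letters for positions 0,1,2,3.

After move 1 (U): U=WWWW F=RRGG R=BBRR B=OOBB L=GGOO
After move 2 (R): R=RBRB U=WRWG F=RYGY D=YBYO B=WOWB
After move 3 (R): R=RRBB U=WYWY F=RBGO D=YWYW B=GORB
After move 4 (R): R=BRBR U=WBWO F=RWGW D=YRYG B=YOYB
After move 5 (F'): F=WWRG U=WBBB R=RRYR D=GOYG L=GOOW
After move 6 (F'): F=WGWR U=WBRY R=ORGR D=OWYG L=GBOB
Query: F face = WGWR

Answer: W G W R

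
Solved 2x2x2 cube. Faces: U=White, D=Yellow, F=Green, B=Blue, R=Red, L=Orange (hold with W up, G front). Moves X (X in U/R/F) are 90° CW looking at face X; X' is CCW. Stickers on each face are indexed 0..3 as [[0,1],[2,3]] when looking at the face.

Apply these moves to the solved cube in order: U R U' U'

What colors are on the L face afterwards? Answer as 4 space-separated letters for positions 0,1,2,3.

After move 1 (U): U=WWWW F=RRGG R=BBRR B=OOBB L=GGOO
After move 2 (R): R=RBRB U=WRWG F=RYGY D=YBYO B=WOWB
After move 3 (U'): U=RGWW F=GGGY R=RYRB B=RBWB L=WOOO
After move 4 (U'): U=GWRW F=WOGY R=GGRB B=RYWB L=RBOO
Query: L face = RBOO

Answer: R B O O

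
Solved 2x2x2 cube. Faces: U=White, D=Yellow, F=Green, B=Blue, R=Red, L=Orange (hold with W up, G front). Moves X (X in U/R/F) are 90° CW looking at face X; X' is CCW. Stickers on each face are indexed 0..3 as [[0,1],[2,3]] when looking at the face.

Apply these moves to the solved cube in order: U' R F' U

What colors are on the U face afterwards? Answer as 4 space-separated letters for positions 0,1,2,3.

Answer: R W R O

Derivation:
After move 1 (U'): U=WWWW F=OOGG R=GGRR B=RRBB L=BBOO
After move 2 (R): R=RGRG U=WOWG F=OYGY D=YBYR B=WRWB
After move 3 (F'): F=YYOG U=WORR R=BGYG D=BOYR L=BGOW
After move 4 (U): U=RWRO F=BGOG R=WRYG B=BGWB L=YYOW
Query: U face = RWRO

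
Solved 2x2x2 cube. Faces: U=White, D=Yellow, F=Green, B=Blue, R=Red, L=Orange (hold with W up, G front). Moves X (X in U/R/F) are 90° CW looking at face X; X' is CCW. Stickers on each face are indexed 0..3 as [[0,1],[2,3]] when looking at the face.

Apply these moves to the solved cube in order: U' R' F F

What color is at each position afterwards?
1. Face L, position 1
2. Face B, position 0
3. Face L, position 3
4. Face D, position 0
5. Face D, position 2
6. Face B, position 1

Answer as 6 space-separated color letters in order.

After move 1 (U'): U=WWWW F=OOGG R=GGRR B=RRBB L=BBOO
After move 2 (R'): R=GRGR U=WBWR F=OWGW D=YOYG B=YRYB
After move 3 (F): F=GOWW U=WBOB R=WRRR D=GGYG L=BYOO
After move 4 (F): F=WGWO U=WBOY R=ORBR D=RWYG L=BGOG
Query 1: L[1] = G
Query 2: B[0] = Y
Query 3: L[3] = G
Query 4: D[0] = R
Query 5: D[2] = Y
Query 6: B[1] = R

Answer: G Y G R Y R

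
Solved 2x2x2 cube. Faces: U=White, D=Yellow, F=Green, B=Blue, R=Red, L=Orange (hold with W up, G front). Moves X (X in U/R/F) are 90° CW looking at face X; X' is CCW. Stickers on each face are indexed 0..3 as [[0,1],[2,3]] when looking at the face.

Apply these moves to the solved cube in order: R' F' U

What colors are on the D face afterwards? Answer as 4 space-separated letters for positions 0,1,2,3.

Answer: O O Y G

Derivation:
After move 1 (R'): R=RRRR U=WBWB F=GWGW D=YGYG B=YBYB
After move 2 (F'): F=WWGG U=WBRR R=GRYR D=OOYG L=OBOW
After move 3 (U): U=RWRB F=GRGG R=YBYR B=OBYB L=WWOW
Query: D face = OOYG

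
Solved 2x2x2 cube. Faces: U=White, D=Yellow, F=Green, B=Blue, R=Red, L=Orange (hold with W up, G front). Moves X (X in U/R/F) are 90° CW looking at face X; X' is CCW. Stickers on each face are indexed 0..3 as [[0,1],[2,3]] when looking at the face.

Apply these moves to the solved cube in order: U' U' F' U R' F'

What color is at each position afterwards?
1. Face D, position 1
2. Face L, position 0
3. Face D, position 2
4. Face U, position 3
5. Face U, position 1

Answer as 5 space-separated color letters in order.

After move 1 (U'): U=WWWW F=OOGG R=GGRR B=RRBB L=BBOO
After move 2 (U'): U=WWWW F=BBGG R=OORR B=GGBB L=RROO
After move 3 (F'): F=BGBG U=WWOR R=YOYR D=ROYY L=RWOW
After move 4 (U): U=OWRW F=YOBG R=GGYR B=RWBB L=BGOW
After move 5 (R'): R=GRGY U=OBRR F=YWBW D=ROYG B=YWOB
After move 6 (F'): F=WWYB U=OBGG R=ORRY D=GWYG L=BROR
Query 1: D[1] = W
Query 2: L[0] = B
Query 3: D[2] = Y
Query 4: U[3] = G
Query 5: U[1] = B

Answer: W B Y G B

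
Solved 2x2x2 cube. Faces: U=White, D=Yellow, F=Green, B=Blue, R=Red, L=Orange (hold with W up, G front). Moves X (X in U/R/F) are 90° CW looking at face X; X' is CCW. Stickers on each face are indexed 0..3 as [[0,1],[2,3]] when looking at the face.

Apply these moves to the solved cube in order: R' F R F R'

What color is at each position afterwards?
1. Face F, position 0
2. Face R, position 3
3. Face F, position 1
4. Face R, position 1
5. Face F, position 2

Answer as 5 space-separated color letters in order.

After move 1 (R'): R=RRRR U=WBWB F=GWGW D=YGYG B=YBYB
After move 2 (F): F=GGWW U=WBOO R=WRBR D=RRYG L=OYOG
After move 3 (R): R=BWRR U=WGOW F=GRWG D=RYYY B=OBBB
After move 4 (F): F=WGGR U=WGGY R=OWWR D=RBYY L=OROY
After move 5 (R'): R=WROW U=WBGO F=WGGY D=RGYR B=YBBB
Query 1: F[0] = W
Query 2: R[3] = W
Query 3: F[1] = G
Query 4: R[1] = R
Query 5: F[2] = G

Answer: W W G R G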